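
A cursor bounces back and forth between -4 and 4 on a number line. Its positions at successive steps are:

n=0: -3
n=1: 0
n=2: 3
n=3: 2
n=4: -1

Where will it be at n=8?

3

The value reflects between -4 and 4, moving 3 per step.
  step 5: -1 → -4
  step 6: -4 → -1
  step 7: -1 → 2
  step 8: 2 → 3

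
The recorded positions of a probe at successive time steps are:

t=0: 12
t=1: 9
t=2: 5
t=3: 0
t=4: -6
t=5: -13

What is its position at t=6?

Successive displacements: -3, -4, -5, -6, -7 — each changes by -1.
step 6: -13 − 8 → -21

-21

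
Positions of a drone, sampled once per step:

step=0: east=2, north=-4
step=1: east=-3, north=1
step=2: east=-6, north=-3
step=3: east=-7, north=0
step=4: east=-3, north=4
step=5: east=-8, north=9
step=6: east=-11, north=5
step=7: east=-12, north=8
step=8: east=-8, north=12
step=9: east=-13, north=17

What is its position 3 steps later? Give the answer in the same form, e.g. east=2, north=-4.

east=-13, north=20

The moves between consecutive positions are (-5, +5), (-3, -4), (-1, +3), (+4, +4), (-5, +5), (-3, -4), (-1, +3), (+4, +4), (-5, +5); they repeat the 4-cycle [(-5, +5), (-3, -4), (-1, +3), (+4, +4)].
step 10: apply (-3, -4) → east=-16, north=13
step 11: apply (-1, +3) → east=-17, north=16
step 12: apply (+4, +4) → east=-13, north=20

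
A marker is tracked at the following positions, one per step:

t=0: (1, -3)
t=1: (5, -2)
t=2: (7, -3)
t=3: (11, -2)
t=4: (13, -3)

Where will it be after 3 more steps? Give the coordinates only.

The moves between consecutive positions are (+4, +1), (+2, -1), (+4, +1), (+2, -1); they repeat the 2-cycle [(+4, +1), (+2, -1)].
step 5: apply (+4, +1) → (17, -2)
step 6: apply (+2, -1) → (19, -3)
step 7: apply (+4, +1) → (23, -2)

(23, -2)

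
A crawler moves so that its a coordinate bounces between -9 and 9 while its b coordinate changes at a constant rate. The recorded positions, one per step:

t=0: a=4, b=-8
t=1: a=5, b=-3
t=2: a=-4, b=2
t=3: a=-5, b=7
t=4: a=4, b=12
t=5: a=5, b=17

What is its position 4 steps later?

The a coordinate reflects between -9 and 9, moving 9 per step.
  step 6: 5 → -4
  step 7: -4 → -5
  step 8: -5 → 4
  step 9: 4 → 5
The b coordinate changes by +5 each step: at step 9 it is 37.

a=5, b=37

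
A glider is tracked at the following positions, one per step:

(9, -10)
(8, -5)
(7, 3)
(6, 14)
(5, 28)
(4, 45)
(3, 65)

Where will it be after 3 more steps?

(0, 143)

Successive displacements: (-1, +5), (-1, +8), (-1, +11), (-1, +14), (-1, +17), (-1, +20) — each changes by (+0, +3).
step 7: (3, 65) + (-1, +23) → (2, 88)
step 8: (2, 88) + (-1, +26) → (1, 114)
step 9: (1, 114) + (-1, +29) → (0, 143)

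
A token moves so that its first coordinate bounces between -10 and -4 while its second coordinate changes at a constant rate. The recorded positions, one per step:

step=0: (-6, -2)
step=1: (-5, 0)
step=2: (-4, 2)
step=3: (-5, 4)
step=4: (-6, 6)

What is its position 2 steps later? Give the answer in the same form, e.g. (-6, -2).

The first coordinate reflects between -10 and -4, moving 1 per step.
  step 5: -6 → -7
  step 6: -7 → -8
The second coordinate changes by +2 each step: at step 6 it is 10.

(-8, 10)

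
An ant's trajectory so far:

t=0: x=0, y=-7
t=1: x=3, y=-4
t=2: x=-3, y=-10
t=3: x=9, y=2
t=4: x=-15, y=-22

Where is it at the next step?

x=33, y=26

Step-to-step displacements: (+3, +3), (-6, -6), (+12, +12), (-24, -24); each is -2× the previous.
step 5: x=-15, y=-22 + (+48, +48) → x=33, y=26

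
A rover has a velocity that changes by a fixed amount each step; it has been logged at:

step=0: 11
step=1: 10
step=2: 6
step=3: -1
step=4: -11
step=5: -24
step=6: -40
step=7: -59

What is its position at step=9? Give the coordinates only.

Successive displacements: -1, -4, -7, -10, -13, -16, -19 — each changes by -3.
step 8: -59 − 22 → -81
step 9: -81 − 25 → -106

-106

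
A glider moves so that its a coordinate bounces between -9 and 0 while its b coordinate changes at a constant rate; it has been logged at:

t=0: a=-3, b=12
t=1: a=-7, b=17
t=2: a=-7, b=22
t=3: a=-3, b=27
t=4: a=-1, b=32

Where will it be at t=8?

a=-1, b=52

The a coordinate reflects between -9 and 0, moving 4 per step.
  step 5: -1 → -5
  step 6: -5 → -9
  step 7: -9 → -5
  step 8: -5 → -1
The b coordinate changes by +5 each step: at step 8 it is 52.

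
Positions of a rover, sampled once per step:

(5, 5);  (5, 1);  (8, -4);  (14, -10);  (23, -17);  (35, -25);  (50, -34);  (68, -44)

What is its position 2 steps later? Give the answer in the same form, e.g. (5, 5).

(113, -67)

Successive displacements: (+0, -4), (+3, -5), (+6, -6), (+9, -7), (+12, -8), (+15, -9), (+18, -10) — each changes by (+3, -1).
step 8: (68, -44) + (+21, -11) → (89, -55)
step 9: (89, -55) + (+24, -12) → (113, -67)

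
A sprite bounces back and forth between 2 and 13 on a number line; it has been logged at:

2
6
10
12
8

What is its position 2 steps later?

The value reflects between 2 and 13, moving 4 per step.
  step 5: 8 → 4
  step 6: 4 → 4

4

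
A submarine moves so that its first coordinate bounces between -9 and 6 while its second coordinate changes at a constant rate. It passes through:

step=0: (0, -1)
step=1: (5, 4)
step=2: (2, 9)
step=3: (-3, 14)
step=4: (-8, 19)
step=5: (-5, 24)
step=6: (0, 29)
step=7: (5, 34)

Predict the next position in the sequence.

(2, 39)

The first coordinate travels 5 per step and bounces off the walls at -9 and 6.
  step 8: 5 → 2
The second coordinate changes by +5 each step: at step 8 it is 39.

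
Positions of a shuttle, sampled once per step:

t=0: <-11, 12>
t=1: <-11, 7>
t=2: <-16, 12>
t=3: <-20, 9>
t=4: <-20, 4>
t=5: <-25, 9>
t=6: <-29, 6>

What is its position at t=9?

<-38, 3>

Differencing gives <+0, -5>, <-5, +5>, <-4, -3>, <+0, -5>, <-5, +5>, <-4, -3>. This is the pattern <+0, -5>, <-5, +5>, <-4, -3> repeated.
step 7: apply <+0, -5> → <-29, 1>
step 8: apply <-5, +5> → <-34, 6>
step 9: apply <-4, -3> → <-38, 3>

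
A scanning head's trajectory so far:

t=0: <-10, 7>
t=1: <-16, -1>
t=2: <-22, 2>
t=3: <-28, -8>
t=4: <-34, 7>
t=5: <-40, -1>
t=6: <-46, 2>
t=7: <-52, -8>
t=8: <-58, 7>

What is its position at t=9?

The first coordinate changes by -6 each step, so at step 9 it is -10 + 9·(-6) = -64.
The second coordinate repeats the cycle [7, -1, 2, -8] with period 4; step 9 mod 4 = 1, giving -1.

<-64, -1>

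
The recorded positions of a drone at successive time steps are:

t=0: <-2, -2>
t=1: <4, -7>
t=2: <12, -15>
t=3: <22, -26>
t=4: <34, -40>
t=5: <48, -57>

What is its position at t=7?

<82, -100>

Successive displacements: <+6, -5>, <+8, -8>, <+10, -11>, <+12, -14>, <+14, -17> — each changes by <+2, -3>.
step 6: <48, -57> + <+16, -20> → <64, -77>
step 7: <64, -77> + <+18, -23> → <82, -100>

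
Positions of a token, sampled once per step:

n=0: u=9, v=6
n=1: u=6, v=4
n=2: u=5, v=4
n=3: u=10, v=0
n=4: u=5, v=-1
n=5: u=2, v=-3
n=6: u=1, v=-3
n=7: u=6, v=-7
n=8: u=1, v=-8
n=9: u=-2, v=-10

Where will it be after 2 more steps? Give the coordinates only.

Differencing gives (-3,-2), (-1,+0), (+5,-4), (-5,-1), (-3,-2), (-1,+0), (+5,-4), (-5,-1), (-3,-2). This is the pattern (-3,-2), (-1,+0), (+5,-4), (-5,-1) repeated.
step 10: apply (-1,+0) → u=-3, v=-10
step 11: apply (+5,-4) → u=2, v=-14

u=2, v=-14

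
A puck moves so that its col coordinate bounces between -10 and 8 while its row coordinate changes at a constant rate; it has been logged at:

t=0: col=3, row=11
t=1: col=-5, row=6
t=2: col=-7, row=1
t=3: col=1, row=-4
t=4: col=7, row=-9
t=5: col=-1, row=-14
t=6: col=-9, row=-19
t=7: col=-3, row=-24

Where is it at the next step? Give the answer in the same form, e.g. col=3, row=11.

The col coordinate travels 8 per step and bounces off the walls at -10 and 8.
  step 8: -3 → 5
The row coordinate changes by -5 each step: at step 8 it is -29.

col=5, row=-29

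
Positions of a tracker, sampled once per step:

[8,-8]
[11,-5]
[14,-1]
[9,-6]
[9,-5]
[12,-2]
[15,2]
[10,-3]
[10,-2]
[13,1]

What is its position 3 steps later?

[11,1]

Differencing gives [+3,+3], [+3,+4], [-5,-5], [+0,+1], [+3,+3], [+3,+4], [-5,-5], [+0,+1], [+3,+3]. This is the pattern [+3,+3], [+3,+4], [-5,-5], [+0,+1] repeated.
step 10: apply [+3,+4] → [16,5]
step 11: apply [-5,-5] → [11,0]
step 12: apply [+0,+1] → [11,1]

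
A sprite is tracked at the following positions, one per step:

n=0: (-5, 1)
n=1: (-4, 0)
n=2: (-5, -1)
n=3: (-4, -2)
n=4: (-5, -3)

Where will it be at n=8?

First: cycles through -5, -4 every 2 steps. Step 8 lands at position 0 of the cycle → -5.
Second: linear, -1 per step → -7 at step 8.

(-5, -7)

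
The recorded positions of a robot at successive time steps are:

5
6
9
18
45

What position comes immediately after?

126

Step-to-step displacements: +1, +3, +9, +27; each is 3× the previous.
step 5: 45 + 81 → 126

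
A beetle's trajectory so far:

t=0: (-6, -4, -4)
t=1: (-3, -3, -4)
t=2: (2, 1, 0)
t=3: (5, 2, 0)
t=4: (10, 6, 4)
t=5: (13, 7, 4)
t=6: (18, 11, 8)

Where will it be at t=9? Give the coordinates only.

(29, 17, 12)

Step-to-step displacements: (+3, +1, +0), (+5, +4, +4), (+3, +1, +0), (+5, +4, +4), (+3, +1, +0), (+5, +4, +4) — a repeating cycle of length 2.
step 7: apply (+3, +1, +0) → (21, 12, 8)
step 8: apply (+5, +4, +4) → (26, 16, 12)
step 9: apply (+3, +1, +0) → (29, 17, 12)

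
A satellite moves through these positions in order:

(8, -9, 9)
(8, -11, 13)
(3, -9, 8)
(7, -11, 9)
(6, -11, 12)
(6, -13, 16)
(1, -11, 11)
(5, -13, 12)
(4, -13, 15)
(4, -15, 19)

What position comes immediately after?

The moves between consecutive positions are (+0, -2, +4), (-5, +2, -5), (+4, -2, +1), (-1, +0, +3), (+0, -2, +4), (-5, +2, -5), (+4, -2, +1), (-1, +0, +3), (+0, -2, +4); they repeat the 4-cycle [(+0, -2, +4), (-5, +2, -5), (+4, -2, +1), (-1, +0, +3)].
step 10: apply (-5, +2, -5) → (-1, -13, 14)

(-1, -13, 14)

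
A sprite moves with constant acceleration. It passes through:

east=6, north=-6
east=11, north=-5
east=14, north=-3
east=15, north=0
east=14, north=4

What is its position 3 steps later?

east=-1, north=22

First differences are (+5, +1), (+3, +2), (+1, +3), (-1, +4); their common second difference is (-2, +1) (constant acceleration).
step 5: east=14, north=4 + (-3, +5) → east=11, north=9
step 6: east=11, north=9 + (-5, +6) → east=6, north=15
step 7: east=6, north=15 + (-7, +7) → east=-1, north=22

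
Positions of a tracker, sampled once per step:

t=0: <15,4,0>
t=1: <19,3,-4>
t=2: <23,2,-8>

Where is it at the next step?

Each step adds <+4,-1,-4> to the position.
step 3: <23,2,-8> + <+4,-1,-4> → <27,1,-12>

<27,1,-12>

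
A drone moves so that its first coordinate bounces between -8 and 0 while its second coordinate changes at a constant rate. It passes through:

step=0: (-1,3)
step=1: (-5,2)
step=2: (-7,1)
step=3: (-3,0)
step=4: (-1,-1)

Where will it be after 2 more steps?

(-7,-3)

The first coordinate travels 4 per step and bounces off the walls at -8 and 0.
  step 5: -1 → -5
  step 6: -5 → -7
The second coordinate changes by -1 each step: at step 6 it is -3.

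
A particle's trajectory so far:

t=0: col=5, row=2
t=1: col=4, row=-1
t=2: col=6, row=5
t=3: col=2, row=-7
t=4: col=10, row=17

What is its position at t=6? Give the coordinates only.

col=26, row=65

The jumps are (-1, -3), (+2, +6), (-4, -12), (+8, +24) — a geometric progression with ratio -2.
step 5: col=10, row=17 + (-16, -48) → col=-6, row=-31
step 6: col=-6, row=-31 + (+32, +96) → col=26, row=65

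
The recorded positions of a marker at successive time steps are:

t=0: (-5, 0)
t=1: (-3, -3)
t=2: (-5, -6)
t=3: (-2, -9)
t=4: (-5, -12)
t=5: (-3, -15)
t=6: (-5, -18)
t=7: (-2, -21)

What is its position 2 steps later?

First: cycles through -5, -3, -5, -2 every 4 steps. Step 9 lands at position 1 of the cycle → -3.
Second: linear, -3 per step → -27 at step 9.

(-3, -27)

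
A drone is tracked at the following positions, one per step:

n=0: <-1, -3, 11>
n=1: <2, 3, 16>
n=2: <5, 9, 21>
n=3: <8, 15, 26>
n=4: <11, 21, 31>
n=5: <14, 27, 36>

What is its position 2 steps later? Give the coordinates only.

<20, 39, 46>

Constant displacement of <+3, +6, +5> per step.
step 6: <14, 27, 36> + <+3, +6, +5> → <17, 33, 41>
step 7: <17, 33, 41> + <+3, +6, +5> → <20, 39, 46>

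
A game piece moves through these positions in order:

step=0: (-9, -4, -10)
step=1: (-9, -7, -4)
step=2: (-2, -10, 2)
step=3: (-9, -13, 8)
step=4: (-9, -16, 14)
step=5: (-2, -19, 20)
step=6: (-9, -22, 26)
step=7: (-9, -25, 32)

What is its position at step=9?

First: cycles through -9, -9, -2 every 3 steps. Step 9 lands at position 0 of the cycle → -9.
Second: linear, -3 per step → -31 at step 9.
Third: linear, +6 per step → 44 at step 9.

(-9, -31, 44)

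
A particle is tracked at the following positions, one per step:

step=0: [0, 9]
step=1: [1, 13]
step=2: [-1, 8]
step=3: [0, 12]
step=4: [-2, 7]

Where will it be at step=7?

[-2, 10]

Differencing gives [+1, +4], [-2, -5], [+1, +4], [-2, -5]. This is the pattern [+1, +4], [-2, -5] repeated.
step 5: apply [+1, +4] → [-1, 11]
step 6: apply [-2, -5] → [-3, 6]
step 7: apply [+1, +4] → [-2, 10]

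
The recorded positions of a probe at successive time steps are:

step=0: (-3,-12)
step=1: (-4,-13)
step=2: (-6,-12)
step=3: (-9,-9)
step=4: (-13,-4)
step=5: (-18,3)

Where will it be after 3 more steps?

Successive displacements: (-1,-1), (-2,+1), (-3,+3), (-4,+5), (-5,+7) — each changes by (-1,+2).
step 6: (-18,3) + (-6,+9) → (-24,12)
step 7: (-24,12) + (-7,+11) → (-31,23)
step 8: (-31,23) + (-8,+13) → (-39,36)

(-39,36)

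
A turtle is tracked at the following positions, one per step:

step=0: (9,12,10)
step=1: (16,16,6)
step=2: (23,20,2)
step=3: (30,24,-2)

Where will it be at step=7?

The position changes by (+7,+4,-4) every step.
step 4: (30,24,-2) + (+7,+4,-4) → (37,28,-6)
step 5: (37,28,-6) + (+7,+4,-4) → (44,32,-10)
step 6: (44,32,-10) + (+7,+4,-4) → (51,36,-14)
step 7: (51,36,-14) + (+7,+4,-4) → (58,40,-18)

(58,40,-18)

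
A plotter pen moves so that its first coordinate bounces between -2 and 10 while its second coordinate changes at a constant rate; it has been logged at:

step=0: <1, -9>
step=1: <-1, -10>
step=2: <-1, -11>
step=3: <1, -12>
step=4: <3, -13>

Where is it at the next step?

The first coordinate reflects between -2 and 10, moving 2 per step.
  step 5: 3 → 5
The second coordinate changes by -1 each step: at step 5 it is -14.

<5, -14>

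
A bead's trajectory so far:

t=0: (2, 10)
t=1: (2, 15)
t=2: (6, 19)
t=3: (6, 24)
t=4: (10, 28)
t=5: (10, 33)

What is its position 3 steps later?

(18, 46)

The moves between consecutive positions are (+0, +5), (+4, +4), (+0, +5), (+4, +4), (+0, +5); they repeat the 2-cycle [(+0, +5), (+4, +4)].
step 6: apply (+4, +4) → (14, 37)
step 7: apply (+0, +5) → (14, 42)
step 8: apply (+4, +4) → (18, 46)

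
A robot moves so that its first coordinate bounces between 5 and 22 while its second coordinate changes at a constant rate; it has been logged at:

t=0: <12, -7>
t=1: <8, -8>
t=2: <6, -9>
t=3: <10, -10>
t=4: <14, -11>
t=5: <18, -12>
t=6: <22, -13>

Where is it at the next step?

<18, -14>

The first coordinate reflects between 5 and 22, moving 4 per step.
  step 7: 22 → 18
The second coordinate changes by -1 each step: at step 7 it is -14.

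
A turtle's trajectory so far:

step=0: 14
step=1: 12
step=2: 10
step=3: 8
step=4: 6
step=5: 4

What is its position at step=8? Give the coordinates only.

Each step adds -2 to the position.
step 6: 4 − 2 → 2
step 7: 2 − 2 → 0
step 8: 0 − 2 → -2

-2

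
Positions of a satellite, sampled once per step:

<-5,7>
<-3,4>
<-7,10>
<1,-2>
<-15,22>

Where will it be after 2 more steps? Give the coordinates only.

The jumps are <+2,-3>, <-4,+6>, <+8,-12>, <-16,+24> — a geometric progression with ratio -2.
step 5: <-15,22> + <+32,-48> → <17,-26>
step 6: <17,-26> + <-64,+96> → <-47,70>

<-47,70>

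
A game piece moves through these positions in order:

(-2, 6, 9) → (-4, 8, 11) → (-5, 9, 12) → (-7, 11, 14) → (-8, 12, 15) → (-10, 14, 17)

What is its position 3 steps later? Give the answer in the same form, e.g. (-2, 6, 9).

(-14, 18, 21)

Differencing gives (-2, +2, +2), (-1, +1, +1), (-2, +2, +2), (-1, +1, +1), (-2, +2, +2). This is the pattern (-2, +2, +2), (-1, +1, +1) repeated.
step 6: apply (-1, +1, +1) → (-11, 15, 18)
step 7: apply (-2, +2, +2) → (-13, 17, 20)
step 8: apply (-1, +1, +1) → (-14, 18, 21)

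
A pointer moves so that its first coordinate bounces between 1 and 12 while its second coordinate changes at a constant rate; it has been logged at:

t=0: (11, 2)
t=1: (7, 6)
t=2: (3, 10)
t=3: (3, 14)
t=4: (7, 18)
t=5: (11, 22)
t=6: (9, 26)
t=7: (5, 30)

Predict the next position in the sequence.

The first coordinate travels 4 per step and bounces off the walls at 1 and 12.
  step 8: 5 → 1
The second coordinate changes by +4 each step: at step 8 it is 34.

(1, 34)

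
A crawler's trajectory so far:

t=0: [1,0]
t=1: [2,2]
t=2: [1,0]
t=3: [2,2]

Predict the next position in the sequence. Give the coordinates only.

[1,0]

The jumps are [+1,+2], [-1,-2], [+1,+2] — a geometric progression with ratio -1.
step 4: [2,2] + [-1,-2] → [1,0]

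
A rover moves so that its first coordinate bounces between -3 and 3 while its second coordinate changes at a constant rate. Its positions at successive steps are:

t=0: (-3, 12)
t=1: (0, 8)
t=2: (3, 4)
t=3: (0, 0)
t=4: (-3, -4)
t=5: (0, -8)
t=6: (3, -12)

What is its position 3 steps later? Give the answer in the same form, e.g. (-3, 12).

(0, -24)

The first coordinate travels 3 per step and bounces off the walls at -3 and 3.
  step 7: 3 → 0
  step 8: 0 → -3
  step 9: -3 → 0
The second coordinate changes by -4 each step: at step 9 it is -24.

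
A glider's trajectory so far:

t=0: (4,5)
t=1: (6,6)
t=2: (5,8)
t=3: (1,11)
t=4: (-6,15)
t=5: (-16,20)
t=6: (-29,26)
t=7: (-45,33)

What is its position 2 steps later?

Taking differences between consecutive positions: (+2,+1), (-1,+2), (-4,+3), (-7,+4), (-10,+5), (-13,+6), (-16,+7). These grow by (-3,+1) each step.
step 8: (-45,33) + (-19,+8) → (-64,41)
step 9: (-64,41) + (-22,+9) → (-86,50)

(-86,50)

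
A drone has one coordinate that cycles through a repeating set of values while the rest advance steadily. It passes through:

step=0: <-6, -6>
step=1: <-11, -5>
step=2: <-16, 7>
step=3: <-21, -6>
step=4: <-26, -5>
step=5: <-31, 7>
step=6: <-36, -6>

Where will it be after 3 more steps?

<-51, -6>

First: linear, -5 per step → -51 at step 9.
Second: cycles through -6, -5, 7 every 3 steps. Step 9 lands at position 0 of the cycle → -6.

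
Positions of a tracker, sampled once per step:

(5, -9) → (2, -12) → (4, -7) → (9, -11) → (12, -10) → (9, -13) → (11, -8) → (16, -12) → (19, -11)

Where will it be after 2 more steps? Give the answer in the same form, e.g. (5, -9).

(18, -9)

Differencing gives (-3, -3), (+2, +5), (+5, -4), (+3, +1), (-3, -3), (+2, +5), (+5, -4), (+3, +1). This is the pattern (-3, -3), (+2, +5), (+5, -4), (+3, +1) repeated.
step 9: apply (-3, -3) → (16, -14)
step 10: apply (+2, +5) → (18, -9)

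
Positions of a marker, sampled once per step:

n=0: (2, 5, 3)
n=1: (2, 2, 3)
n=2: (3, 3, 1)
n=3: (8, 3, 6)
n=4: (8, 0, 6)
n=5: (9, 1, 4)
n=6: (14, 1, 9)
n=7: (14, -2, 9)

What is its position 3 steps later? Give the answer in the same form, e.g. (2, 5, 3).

(20, -4, 12)

The moves between consecutive positions are (+0, -3, +0), (+1, +1, -2), (+5, +0, +5), (+0, -3, +0), (+1, +1, -2), (+5, +0, +5), (+0, -3, +0); they repeat the 3-cycle [(+0, -3, +0), (+1, +1, -2), (+5, +0, +5)].
step 8: apply (+1, +1, -2) → (15, -1, 7)
step 9: apply (+5, +0, +5) → (20, -1, 12)
step 10: apply (+0, -3, +0) → (20, -4, 12)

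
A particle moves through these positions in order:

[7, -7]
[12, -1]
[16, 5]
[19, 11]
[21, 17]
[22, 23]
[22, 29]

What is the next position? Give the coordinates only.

Taking differences between consecutive positions: [+5, +6], [+4, +6], [+3, +6], [+2, +6], [+1, +6], [+0, +6]. These grow by [-1, +0] each step.
step 7: [22, 29] + [-1, +6] → [21, 35]

[21, 35]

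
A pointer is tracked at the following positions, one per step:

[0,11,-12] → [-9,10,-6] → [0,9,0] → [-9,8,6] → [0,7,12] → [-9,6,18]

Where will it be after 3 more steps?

The first coordinate repeats the cycle [0, -9] with period 2; step 8 mod 2 = 0, giving 0.
The second coordinate changes by -1 each step, so at step 8 it is 11 + 8·(-1) = 3.
The third coordinate changes by +6 each step, so at step 8 it is -12 + 8·(6) = 36.

[0,3,36]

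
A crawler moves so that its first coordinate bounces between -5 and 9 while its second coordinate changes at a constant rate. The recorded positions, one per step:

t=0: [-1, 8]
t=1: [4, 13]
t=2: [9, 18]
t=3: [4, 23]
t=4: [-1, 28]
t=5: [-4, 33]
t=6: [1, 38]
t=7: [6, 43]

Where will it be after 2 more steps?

The first coordinate reflects between -5 and 9, moving 5 per step.
  step 8: 6 → 7
  step 9: 7 → 2
The second coordinate changes by +5 each step: at step 9 it is 53.

[2, 53]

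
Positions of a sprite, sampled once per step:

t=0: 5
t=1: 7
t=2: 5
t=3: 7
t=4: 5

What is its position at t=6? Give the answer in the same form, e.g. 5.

The jumps are +2, -2, +2, -2 — a geometric progression with ratio -1.
step 5: 5 + 2 → 7
step 6: 7 − 2 → 5

5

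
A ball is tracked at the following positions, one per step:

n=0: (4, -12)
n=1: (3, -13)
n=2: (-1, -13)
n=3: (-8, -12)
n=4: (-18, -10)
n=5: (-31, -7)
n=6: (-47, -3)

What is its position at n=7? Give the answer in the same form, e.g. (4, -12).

First differences are (-1, -1), (-4, +0), (-7, +1), (-10, +2), (-13, +3), (-16, +4); their common second difference is (-3, +1) (constant acceleration).
step 7: (-47, -3) + (-19, +5) → (-66, 2)

(-66, 2)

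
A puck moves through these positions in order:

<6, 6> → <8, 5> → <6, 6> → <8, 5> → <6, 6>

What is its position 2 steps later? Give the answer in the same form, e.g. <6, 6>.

The jumps are <+2, -1>, <-2, +1>, <+2, -1>, <-2, +1> — a geometric progression with ratio -1.
step 5: <6, 6> + <+2, -1> → <8, 5>
step 6: <8, 5> + <-2, +1> → <6, 6>

<6, 6>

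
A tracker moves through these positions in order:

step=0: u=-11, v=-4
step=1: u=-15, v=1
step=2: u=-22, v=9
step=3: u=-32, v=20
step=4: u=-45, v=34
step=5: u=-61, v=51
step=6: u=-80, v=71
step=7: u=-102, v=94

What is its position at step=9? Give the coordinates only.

Successive displacements: (-4,+5), (-7,+8), (-10,+11), (-13,+14), (-16,+17), (-19,+20), (-22,+23) — each changes by (-3,+3).
step 8: u=-102, v=94 + (-25,+26) → u=-127, v=120
step 9: u=-127, v=120 + (-28,+29) → u=-155, v=149

u=-155, v=149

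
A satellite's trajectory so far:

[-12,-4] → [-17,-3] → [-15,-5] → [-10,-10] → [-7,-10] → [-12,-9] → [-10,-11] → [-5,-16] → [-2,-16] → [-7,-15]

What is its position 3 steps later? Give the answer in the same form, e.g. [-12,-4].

Differencing gives [-5,+1], [+2,-2], [+5,-5], [+3,+0], [-5,+1], [+2,-2], [+5,-5], [+3,+0], [-5,+1]. This is the pattern [-5,+1], [+2,-2], [+5,-5], [+3,+0] repeated.
step 10: apply [+2,-2] → [-5,-17]
step 11: apply [+5,-5] → [0,-22]
step 12: apply [+3,+0] → [3,-22]

[3,-22]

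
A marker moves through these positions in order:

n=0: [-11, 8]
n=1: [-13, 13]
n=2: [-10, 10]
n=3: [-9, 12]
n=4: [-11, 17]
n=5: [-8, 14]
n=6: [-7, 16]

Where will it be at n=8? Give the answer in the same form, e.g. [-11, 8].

Step-to-step displacements: [-2, +5], [+3, -3], [+1, +2], [-2, +5], [+3, -3], [+1, +2] — a repeating cycle of length 3.
step 7: apply [-2, +5] → [-9, 21]
step 8: apply [+3, -3] → [-6, 18]

[-6, 18]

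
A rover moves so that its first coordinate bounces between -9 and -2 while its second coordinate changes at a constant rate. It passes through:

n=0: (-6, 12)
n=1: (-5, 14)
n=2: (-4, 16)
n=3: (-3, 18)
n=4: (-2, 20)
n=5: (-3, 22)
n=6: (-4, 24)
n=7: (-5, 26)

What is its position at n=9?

The first coordinate reflects between -9 and -2, moving 1 per step.
  step 8: -5 → -6
  step 9: -6 → -7
The second coordinate changes by +2 each step: at step 9 it is 30.

(-7, 30)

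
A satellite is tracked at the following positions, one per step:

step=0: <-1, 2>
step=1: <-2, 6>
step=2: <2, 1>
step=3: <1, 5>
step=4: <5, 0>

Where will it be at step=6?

Differencing gives <-1, +4>, <+4, -5>, <-1, +4>, <+4, -5>. This is the pattern <-1, +4>, <+4, -5> repeated.
step 5: apply <-1, +4> → <4, 4>
step 6: apply <+4, -5> → <8, -1>

<8, -1>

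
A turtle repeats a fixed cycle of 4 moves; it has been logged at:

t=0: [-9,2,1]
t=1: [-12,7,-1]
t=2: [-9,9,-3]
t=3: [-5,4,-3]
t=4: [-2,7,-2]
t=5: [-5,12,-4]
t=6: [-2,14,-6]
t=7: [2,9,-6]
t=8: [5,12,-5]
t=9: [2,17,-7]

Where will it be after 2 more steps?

Differencing gives [-3,+5,-2], [+3,+2,-2], [+4,-5,+0], [+3,+3,+1], [-3,+5,-2], [+3,+2,-2], [+4,-5,+0], [+3,+3,+1], [-3,+5,-2]. This is the pattern [-3,+5,-2], [+3,+2,-2], [+4,-5,+0], [+3,+3,+1] repeated.
step 10: apply [+3,+2,-2] → [5,19,-9]
step 11: apply [+4,-5,+0] → [9,14,-9]

[9,14,-9]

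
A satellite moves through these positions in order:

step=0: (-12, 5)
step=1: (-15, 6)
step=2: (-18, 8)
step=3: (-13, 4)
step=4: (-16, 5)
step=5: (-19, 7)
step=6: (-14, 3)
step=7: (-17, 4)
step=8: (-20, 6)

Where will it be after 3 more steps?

(-21, 5)

Step-to-step displacements: (-3, +1), (-3, +2), (+5, -4), (-3, +1), (-3, +2), (+5, -4), (-3, +1), (-3, +2) — a repeating cycle of length 3.
step 9: apply (+5, -4) → (-15, 2)
step 10: apply (-3, +1) → (-18, 3)
step 11: apply (-3, +2) → (-21, 5)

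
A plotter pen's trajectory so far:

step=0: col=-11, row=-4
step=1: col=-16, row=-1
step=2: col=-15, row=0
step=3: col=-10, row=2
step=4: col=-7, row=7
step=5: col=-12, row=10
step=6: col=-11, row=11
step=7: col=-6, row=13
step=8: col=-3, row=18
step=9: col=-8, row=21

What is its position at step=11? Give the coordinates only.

Differencing gives (-5, +3), (+1, +1), (+5, +2), (+3, +5), (-5, +3), (+1, +1), (+5, +2), (+3, +5), (-5, +3). This is the pattern (-5, +3), (+1, +1), (+5, +2), (+3, +5) repeated.
step 10: apply (+1, +1) → col=-7, row=22
step 11: apply (+5, +2) → col=-2, row=24

col=-2, row=24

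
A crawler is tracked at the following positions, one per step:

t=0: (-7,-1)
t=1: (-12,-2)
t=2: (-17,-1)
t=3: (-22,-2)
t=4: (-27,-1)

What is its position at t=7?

(-42,-2)

First: linear, -5 per step → -42 at step 7.
Second: cycles through -1, -2 every 2 steps. Step 7 lands at position 1 of the cycle → -2.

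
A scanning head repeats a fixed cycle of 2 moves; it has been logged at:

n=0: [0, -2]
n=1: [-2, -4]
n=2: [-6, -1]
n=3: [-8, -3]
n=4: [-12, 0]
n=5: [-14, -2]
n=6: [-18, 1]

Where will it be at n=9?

[-26, 0]

Step-to-step displacements: [-2, -2], [-4, +3], [-2, -2], [-4, +3], [-2, -2], [-4, +3] — a repeating cycle of length 2.
step 7: apply [-2, -2] → [-20, -1]
step 8: apply [-4, +3] → [-24, 2]
step 9: apply [-2, -2] → [-26, 0]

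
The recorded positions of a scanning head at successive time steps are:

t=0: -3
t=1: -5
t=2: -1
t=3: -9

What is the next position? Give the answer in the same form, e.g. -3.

7

Consecutive displacements -2, +4, -8 scale by a factor of -2 each step.
step 4: -9 + 16 → 7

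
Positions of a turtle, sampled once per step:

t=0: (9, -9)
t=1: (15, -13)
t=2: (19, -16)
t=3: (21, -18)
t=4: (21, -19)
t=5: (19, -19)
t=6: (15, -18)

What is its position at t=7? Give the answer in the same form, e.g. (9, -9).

Successive displacements: (+6, -4), (+4, -3), (+2, -2), (+0, -1), (-2, +0), (-4, +1) — each changes by (-2, +1).
step 7: (15, -18) + (-6, +2) → (9, -16)

(9, -16)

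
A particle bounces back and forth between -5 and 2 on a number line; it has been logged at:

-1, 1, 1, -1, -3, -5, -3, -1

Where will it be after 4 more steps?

The value travels 2 per step and bounces off the walls at -5 and 2.
  step 8: -1 → 1
  step 9: 1 → 1
  step 10: 1 → -1
  step 11: -1 → -3

-3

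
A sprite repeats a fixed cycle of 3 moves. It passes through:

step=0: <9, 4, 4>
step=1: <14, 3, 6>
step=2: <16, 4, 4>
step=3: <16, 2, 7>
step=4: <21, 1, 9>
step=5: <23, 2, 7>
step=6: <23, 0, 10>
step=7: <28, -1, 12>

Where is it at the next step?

<30, 0, 10>

The moves between consecutive positions are <+5, -1, +2>, <+2, +1, -2>, <+0, -2, +3>, <+5, -1, +2>, <+2, +1, -2>, <+0, -2, +3>, <+5, -1, +2>; they repeat the 3-cycle [<+5, -1, +2>, <+2, +1, -2>, <+0, -2, +3>].
step 8: apply <+2, +1, -2> → <30, 0, 10>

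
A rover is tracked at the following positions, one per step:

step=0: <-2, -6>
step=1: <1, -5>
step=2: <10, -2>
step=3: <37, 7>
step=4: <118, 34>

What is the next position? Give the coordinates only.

<361, 115>

The jumps are <+3, +1>, <+9, +3>, <+27, +9>, <+81, +27> — a geometric progression with ratio 3.
step 5: <118, 34> + <+243, +81> → <361, 115>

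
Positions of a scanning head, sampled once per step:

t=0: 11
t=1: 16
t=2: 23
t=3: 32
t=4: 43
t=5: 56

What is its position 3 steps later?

107

Taking differences between consecutive positions: +5, +7, +9, +11, +13. These grow by +2 each step.
step 6: 56 + 15 → 71
step 7: 71 + 17 → 88
step 8: 88 + 19 → 107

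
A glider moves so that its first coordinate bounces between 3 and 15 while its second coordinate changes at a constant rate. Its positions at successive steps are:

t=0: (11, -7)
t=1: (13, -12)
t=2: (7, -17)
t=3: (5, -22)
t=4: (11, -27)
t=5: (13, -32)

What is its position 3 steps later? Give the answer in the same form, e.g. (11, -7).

(11, -47)

The first coordinate travels 6 per step and bounces off the walls at 3 and 15.
  step 6: 13 → 7
  step 7: 7 → 5
  step 8: 5 → 11
The second coordinate changes by -5 each step: at step 8 it is -47.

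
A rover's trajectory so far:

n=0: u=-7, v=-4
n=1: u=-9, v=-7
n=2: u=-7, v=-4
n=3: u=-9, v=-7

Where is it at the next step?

Step-to-step displacements: (-2, -3), (+2, +3), (-2, -3); each is -1× the previous.
step 4: u=-9, v=-7 + (+2, +3) → u=-7, v=-4

u=-7, v=-4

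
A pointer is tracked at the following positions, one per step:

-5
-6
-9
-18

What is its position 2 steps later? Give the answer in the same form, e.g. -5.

Step-to-step displacements: -1, -3, -9; each is 3× the previous.
step 4: -18 − 27 → -45
step 5: -45 − 81 → -126

-126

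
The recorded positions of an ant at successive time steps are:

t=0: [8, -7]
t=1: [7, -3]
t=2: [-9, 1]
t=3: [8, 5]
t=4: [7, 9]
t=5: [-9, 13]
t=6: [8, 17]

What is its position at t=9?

The first coordinate repeats the cycle [8, 7, -9] with period 3; step 9 mod 3 = 0, giving 8.
The second coordinate changes by +4 each step, so at step 9 it is -7 + 9·(4) = 29.

[8, 29]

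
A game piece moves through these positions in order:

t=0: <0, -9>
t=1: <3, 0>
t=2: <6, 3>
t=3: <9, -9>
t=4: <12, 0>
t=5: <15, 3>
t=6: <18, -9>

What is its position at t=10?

<30, 0>

First: linear, +3 per step → 30 at step 10.
Second: cycles through -9, 0, 3 every 3 steps. Step 10 lands at position 1 of the cycle → 0.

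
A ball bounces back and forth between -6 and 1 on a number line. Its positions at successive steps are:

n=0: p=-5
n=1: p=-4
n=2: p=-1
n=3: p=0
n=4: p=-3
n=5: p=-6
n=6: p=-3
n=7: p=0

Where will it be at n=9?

The value reflects between -6 and 1, moving 3 per step.
  step 8: 0 → -1
  step 9: -1 → -4

p=-4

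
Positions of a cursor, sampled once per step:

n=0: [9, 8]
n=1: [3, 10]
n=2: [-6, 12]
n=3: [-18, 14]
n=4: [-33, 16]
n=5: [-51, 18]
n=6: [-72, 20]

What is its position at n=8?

Taking differences between consecutive positions: [-6, +2], [-9, +2], [-12, +2], [-15, +2], [-18, +2], [-21, +2]. These grow by [-3, +0] each step.
step 7: [-72, 20] + [-24, +2] → [-96, 22]
step 8: [-96, 22] + [-27, +2] → [-123, 24]

[-123, 24]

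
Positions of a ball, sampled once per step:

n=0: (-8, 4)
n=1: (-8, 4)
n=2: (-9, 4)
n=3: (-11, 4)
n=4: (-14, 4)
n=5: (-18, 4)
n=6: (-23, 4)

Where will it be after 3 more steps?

Taking differences between consecutive positions: (+0, +0), (-1, +0), (-2, +0), (-3, +0), (-4, +0), (-5, +0). These grow by (-1, +0) each step.
step 7: (-23, 4) + (-6, +0) → (-29, 4)
step 8: (-29, 4) + (-7, +0) → (-36, 4)
step 9: (-36, 4) + (-8, +0) → (-44, 4)

(-44, 4)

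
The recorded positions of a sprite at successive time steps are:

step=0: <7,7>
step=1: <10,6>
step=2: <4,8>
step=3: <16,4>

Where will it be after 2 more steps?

Consecutive displacements <+3,-1>, <-6,+2>, <+12,-4> scale by a factor of -2 each step.
step 4: <16,4> + <-24,+8> → <-8,12>
step 5: <-8,12> + <+48,-16> → <40,-4>

<40,-4>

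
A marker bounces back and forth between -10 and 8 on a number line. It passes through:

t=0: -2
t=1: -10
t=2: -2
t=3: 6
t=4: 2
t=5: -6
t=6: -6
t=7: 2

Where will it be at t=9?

The value travels 8 per step and bounces off the walls at -10 and 8.
  step 8: 2 → 6
  step 9: 6 → -2

-2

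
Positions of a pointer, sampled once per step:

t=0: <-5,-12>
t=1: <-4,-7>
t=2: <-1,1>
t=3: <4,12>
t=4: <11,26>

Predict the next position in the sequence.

Taking differences between consecutive positions: <+1,+5>, <+3,+8>, <+5,+11>, <+7,+14>. These grow by <+2,+3> each step.
step 5: <11,26> + <+9,+17> → <20,43>

<20,43>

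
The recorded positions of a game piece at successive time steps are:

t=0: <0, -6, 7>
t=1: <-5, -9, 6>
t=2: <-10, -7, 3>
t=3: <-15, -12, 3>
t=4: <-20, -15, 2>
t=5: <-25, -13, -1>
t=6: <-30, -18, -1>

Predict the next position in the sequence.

Differencing gives <-5, -3, -1>, <-5, +2, -3>, <-5, -5, +0>, <-5, -3, -1>, <-5, +2, -3>, <-5, -5, +0>. This is the pattern <-5, -3, -1>, <-5, +2, -3>, <-5, -5, +0> repeated.
step 7: apply <-5, -3, -1> → <-35, -21, -2>

<-35, -21, -2>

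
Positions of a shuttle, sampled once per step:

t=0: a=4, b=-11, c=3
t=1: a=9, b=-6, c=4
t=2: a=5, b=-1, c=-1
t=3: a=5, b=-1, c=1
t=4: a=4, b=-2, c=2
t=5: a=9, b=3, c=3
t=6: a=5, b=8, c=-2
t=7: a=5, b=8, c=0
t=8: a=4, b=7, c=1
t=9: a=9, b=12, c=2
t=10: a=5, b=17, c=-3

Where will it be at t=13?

Differencing gives (+5, +5, +1), (-4, +5, -5), (+0, +0, +2), (-1, -1, +1), (+5, +5, +1), (-4, +5, -5), (+0, +0, +2), (-1, -1, +1), (+5, +5, +1), (-4, +5, -5). This is the pattern (+5, +5, +1), (-4, +5, -5), (+0, +0, +2), (-1, -1, +1) repeated.
step 11: apply (+0, +0, +2) → a=5, b=17, c=-1
step 12: apply (-1, -1, +1) → a=4, b=16, c=0
step 13: apply (+5, +5, +1) → a=9, b=21, c=1

a=9, b=21, c=1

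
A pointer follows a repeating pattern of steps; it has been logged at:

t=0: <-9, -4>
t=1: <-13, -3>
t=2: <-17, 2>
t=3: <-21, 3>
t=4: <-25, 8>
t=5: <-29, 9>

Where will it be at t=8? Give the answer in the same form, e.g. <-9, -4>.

Differencing gives <-4, +1>, <-4, +5>, <-4, +1>, <-4, +5>, <-4, +1>. This is the pattern <-4, +1>, <-4, +5> repeated.
step 6: apply <-4, +5> → <-33, 14>
step 7: apply <-4, +1> → <-37, 15>
step 8: apply <-4, +5> → <-41, 20>

<-41, 20>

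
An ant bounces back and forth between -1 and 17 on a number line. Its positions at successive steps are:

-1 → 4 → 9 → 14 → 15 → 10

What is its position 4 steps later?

The value reflects between -1 and 17, moving 5 per step.
  step 6: 10 → 5
  step 7: 5 → 0
  step 8: 0 → 3
  step 9: 3 → 8

8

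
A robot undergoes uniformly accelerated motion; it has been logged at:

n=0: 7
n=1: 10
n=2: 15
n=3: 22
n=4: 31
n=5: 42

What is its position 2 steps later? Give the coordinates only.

70

Taking differences between consecutive positions: +3, +5, +7, +9, +11. These grow by +2 each step.
step 6: 42 + 13 → 55
step 7: 55 + 15 → 70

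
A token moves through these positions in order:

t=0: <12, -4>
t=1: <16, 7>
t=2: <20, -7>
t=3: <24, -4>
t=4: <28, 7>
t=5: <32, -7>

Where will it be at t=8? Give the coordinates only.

<44, -7>

First: linear, +4 per step → 44 at step 8.
Second: cycles through -4, 7, -7 every 3 steps. Step 8 lands at position 2 of the cycle → -7.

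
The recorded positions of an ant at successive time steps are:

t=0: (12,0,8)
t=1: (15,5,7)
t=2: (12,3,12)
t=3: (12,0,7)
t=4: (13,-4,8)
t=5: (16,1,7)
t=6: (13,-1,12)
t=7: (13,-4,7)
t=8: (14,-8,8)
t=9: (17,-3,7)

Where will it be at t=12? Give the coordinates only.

Differencing gives (+3,+5,-1), (-3,-2,+5), (+0,-3,-5), (+1,-4,+1), (+3,+5,-1), (-3,-2,+5), (+0,-3,-5), (+1,-4,+1), (+3,+5,-1). This is the pattern (+3,+5,-1), (-3,-2,+5), (+0,-3,-5), (+1,-4,+1) repeated.
step 10: apply (-3,-2,+5) → (14,-5,12)
step 11: apply (+0,-3,-5) → (14,-8,7)
step 12: apply (+1,-4,+1) → (15,-12,8)

(15,-12,8)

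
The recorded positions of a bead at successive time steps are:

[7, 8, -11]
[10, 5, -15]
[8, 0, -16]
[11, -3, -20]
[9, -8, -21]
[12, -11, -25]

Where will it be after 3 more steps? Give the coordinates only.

The moves between consecutive positions are [+3, -3, -4], [-2, -5, -1], [+3, -3, -4], [-2, -5, -1], [+3, -3, -4]; they repeat the 2-cycle [[+3, -3, -4], [-2, -5, -1]].
step 6: apply [-2, -5, -1] → [10, -16, -26]
step 7: apply [+3, -3, -4] → [13, -19, -30]
step 8: apply [-2, -5, -1] → [11, -24, -31]

[11, -24, -31]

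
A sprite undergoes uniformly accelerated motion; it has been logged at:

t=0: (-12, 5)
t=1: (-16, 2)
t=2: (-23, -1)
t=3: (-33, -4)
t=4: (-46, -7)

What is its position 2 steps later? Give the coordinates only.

Taking differences between consecutive positions: (-4, -3), (-7, -3), (-10, -3), (-13, -3). These grow by (-3, +0) each step.
step 5: (-46, -7) + (-16, -3) → (-62, -10)
step 6: (-62, -10) + (-19, -3) → (-81, -13)

(-81, -13)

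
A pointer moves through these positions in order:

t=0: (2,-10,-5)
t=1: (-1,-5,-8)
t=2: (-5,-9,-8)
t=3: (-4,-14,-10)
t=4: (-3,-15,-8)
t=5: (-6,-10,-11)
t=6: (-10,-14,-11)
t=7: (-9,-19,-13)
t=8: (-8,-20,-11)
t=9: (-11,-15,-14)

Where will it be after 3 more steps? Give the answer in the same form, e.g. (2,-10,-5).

Step-to-step displacements: (-3,+5,-3), (-4,-4,+0), (+1,-5,-2), (+1,-1,+2), (-3,+5,-3), (-4,-4,+0), (+1,-5,-2), (+1,-1,+2), (-3,+5,-3) — a repeating cycle of length 4.
step 10: apply (-4,-4,+0) → (-15,-19,-14)
step 11: apply (+1,-5,-2) → (-14,-24,-16)
step 12: apply (+1,-1,+2) → (-13,-25,-14)

(-13,-25,-14)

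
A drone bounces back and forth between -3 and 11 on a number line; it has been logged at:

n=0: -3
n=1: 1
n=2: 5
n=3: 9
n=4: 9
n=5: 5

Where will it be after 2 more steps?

-3

The value travels 4 per step and bounces off the walls at -3 and 11.
  step 6: 5 → 1
  step 7: 1 → -3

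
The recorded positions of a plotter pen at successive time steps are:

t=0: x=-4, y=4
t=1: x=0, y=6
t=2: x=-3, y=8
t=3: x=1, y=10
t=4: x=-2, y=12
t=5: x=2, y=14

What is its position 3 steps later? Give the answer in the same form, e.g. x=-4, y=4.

The moves between consecutive positions are (+4,+2), (-3,+2), (+4,+2), (-3,+2), (+4,+2); they repeat the 2-cycle [(+4,+2), (-3,+2)].
step 6: apply (-3,+2) → x=-1, y=16
step 7: apply (+4,+2) → x=3, y=18
step 8: apply (-3,+2) → x=0, y=20

x=0, y=20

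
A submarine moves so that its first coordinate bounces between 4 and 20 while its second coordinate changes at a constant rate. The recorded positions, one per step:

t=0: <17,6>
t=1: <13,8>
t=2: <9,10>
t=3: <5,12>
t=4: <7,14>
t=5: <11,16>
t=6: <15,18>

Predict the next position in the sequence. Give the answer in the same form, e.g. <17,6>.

The first coordinate travels 4 per step and bounces off the walls at 4 and 20.
  step 7: 15 → 19
The second coordinate changes by +2 each step: at step 7 it is 20.

<19,20>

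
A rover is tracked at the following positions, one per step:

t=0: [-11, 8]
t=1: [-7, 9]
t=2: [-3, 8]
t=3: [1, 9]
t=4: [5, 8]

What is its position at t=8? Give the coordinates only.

[21, 8]

The first coordinate changes by +4 each step, so at step 8 it is -11 + 8·(4) = 21.
The second coordinate repeats the cycle [8, 9] with period 2; step 8 mod 2 = 0, giving 8.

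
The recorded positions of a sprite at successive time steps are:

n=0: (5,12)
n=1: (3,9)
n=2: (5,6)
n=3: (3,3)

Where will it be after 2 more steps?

The first coordinate repeats the cycle [5, 3] with period 2; step 5 mod 2 = 1, giving 3.
The second coordinate changes by -3 each step, so at step 5 it is 12 + 5·(-3) = -3.

(3,-3)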